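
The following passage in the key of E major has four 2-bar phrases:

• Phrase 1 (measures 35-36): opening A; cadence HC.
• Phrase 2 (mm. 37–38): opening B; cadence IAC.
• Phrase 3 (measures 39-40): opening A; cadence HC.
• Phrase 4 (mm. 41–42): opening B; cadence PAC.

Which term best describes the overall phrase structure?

parallel double period

Four phrases in two halves: the first half (measures 35-38) ends with an imperfect authentic cadence, the second (mm. 39–42) with a perfect authentic cadence — a large antecedent–consequent pair, i.e. a double period.
Phrase 3 begins with the same material as phrase 1, making it parallel.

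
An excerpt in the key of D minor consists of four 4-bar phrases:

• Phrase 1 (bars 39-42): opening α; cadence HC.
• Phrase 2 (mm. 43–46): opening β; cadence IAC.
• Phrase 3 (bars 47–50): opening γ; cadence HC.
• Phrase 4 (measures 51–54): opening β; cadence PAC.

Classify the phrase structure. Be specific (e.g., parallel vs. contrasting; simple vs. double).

contrasting double period

Four phrases in two halves: the first half (bars 39–46) ends with an imperfect authentic cadence, the second (measures 47–54) with a perfect authentic cadence — a large antecedent–consequent pair, i.e. a double period.
Phrase 3 begins with different material from phrase 1, making it contrasting.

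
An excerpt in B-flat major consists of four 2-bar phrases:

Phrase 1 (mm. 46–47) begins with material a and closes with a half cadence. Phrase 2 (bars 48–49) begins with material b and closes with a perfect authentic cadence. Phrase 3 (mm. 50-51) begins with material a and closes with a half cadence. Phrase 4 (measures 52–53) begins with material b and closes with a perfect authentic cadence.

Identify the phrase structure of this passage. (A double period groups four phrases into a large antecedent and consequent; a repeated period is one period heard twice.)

The cadence pattern HC–PAC–HC–PAC is weak–strong twice, and phrases 3–4 restate phrases 1–2: a period heard twice, not a double period (which would end weakly at phrase 2).

repeated period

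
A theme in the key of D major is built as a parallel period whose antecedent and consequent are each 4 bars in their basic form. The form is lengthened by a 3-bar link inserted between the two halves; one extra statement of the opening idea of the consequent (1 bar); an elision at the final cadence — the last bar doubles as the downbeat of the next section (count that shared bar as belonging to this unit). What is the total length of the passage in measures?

Basic parallel period: 4 + 4 = 8 bars.
8 (basic form) + 3 (link) + 1 (extra statement) = 12.
The elision shares a bar with the next section but does not change this unit's count.

12 measures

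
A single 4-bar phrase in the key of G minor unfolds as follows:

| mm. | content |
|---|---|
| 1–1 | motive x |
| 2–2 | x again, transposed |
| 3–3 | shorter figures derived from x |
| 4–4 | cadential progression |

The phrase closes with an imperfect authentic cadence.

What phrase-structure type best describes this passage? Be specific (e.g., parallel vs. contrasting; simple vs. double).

Basic idea (m. 1) + its repetition (bar 2) form the presentation; fragmentation and cadence (measures 3–4) form the continuation — the 4-bar whole is a sentence.

sentence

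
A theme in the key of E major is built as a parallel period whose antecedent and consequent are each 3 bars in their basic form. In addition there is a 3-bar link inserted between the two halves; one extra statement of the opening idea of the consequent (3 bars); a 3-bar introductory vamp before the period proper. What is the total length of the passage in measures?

15 measures

Basic parallel period: 3 + 3 = 6 bars.
6 (basic form) + 3 (link) + 3 (extra statement) + 3 (introduction) = 15.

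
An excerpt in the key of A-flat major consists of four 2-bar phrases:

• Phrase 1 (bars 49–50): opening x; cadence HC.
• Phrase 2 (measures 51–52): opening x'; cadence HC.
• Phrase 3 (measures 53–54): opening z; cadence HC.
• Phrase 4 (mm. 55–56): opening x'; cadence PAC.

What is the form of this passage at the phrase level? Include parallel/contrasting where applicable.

contrasting double period

Four phrases in two halves: the first half (bars 49-52) ends with a half cadence, the second (mm. 53–56) with a perfect authentic cadence — a large antecedent–consequent pair, i.e. a double period.
Phrase 3 begins with different material from phrase 1, making it contrasting.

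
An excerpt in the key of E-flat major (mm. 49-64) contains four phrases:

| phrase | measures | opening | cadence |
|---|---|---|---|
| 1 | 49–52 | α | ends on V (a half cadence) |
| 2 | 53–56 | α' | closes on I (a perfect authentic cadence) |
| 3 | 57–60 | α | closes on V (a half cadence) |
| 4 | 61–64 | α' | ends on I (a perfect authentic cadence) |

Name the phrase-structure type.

repeated period

The cadence pattern HC–PAC–HC–PAC is weak–strong twice, and phrases 3–4 restate phrases 1–2: a period heard twice, not a double period (which would end weakly at phrase 2).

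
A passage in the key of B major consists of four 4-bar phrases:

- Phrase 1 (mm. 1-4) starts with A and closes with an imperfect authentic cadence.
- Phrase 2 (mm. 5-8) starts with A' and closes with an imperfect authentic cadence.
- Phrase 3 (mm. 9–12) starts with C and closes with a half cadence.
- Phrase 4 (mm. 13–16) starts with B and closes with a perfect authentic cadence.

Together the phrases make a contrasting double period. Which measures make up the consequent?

In a double period the first pair of phrases (ending imperfect authentic cadence) is the large antecedent and the second pair (ending perfect authentic cadence) is the large consequent; the consequent is measures 9–16.

measures 9–16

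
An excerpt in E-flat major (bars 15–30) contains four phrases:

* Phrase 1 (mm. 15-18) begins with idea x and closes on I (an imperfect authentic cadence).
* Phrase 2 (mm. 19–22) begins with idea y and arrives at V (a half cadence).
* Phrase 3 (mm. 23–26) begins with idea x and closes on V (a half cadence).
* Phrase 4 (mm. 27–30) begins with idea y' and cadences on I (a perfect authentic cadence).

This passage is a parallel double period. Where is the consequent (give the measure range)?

measures 23–30

In a double period the four phrases pair into a large antecedent (phrases 1–2, ending half cadence) and a large consequent (phrases 3–4, ending perfect authentic cadence). The consequent spans bars 23–30.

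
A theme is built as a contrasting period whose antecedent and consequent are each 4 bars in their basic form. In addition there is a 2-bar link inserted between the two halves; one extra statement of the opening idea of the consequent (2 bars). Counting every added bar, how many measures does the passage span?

12 measures

Basic contrasting period: 4 + 4 = 8 bars.
8 (basic form) + 2 (link) + 2 (extra statement) = 12.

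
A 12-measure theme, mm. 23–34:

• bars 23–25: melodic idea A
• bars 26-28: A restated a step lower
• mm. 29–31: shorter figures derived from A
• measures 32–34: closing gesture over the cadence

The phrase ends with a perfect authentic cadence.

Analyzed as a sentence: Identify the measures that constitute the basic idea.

measures 23–25

The presentation of a sentence is the basic idea (mm. 23–25) plus its repetition (mm. 26–28); the basic idea is therefore bars 23–25.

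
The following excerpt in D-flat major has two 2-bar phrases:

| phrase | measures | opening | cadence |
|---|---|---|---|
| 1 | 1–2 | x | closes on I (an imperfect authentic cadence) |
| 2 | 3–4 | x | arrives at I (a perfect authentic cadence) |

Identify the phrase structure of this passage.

Phrase 1 ends with an imperfect authentic cadence (weaker) and phrase 2 with a perfect authentic cadence (stronger): antecedent + consequent = a period.
The two phrases open with the same material (x / x), so the period is parallel.

parallel period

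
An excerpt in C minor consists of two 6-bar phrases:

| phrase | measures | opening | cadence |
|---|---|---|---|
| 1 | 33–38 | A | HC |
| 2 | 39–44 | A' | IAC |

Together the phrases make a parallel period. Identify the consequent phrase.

phrase 2

The phrase ending with the weaker cadence (half cadence) is the antecedent; the one ending more conclusively (imperfect authentic cadence) is the consequent. The consequent is phrase 2.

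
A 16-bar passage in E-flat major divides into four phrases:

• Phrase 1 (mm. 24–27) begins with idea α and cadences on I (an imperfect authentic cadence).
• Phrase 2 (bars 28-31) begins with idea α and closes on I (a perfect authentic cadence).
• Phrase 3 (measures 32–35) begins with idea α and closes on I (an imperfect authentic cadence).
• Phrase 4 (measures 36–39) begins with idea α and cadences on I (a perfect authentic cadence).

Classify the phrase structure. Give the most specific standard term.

repeated period

The cadence pattern IAC–PAC–IAC–PAC is weak–strong twice, and phrases 3–4 restate phrases 1–2: a period heard twice, not a double period (which would end weakly at phrase 2).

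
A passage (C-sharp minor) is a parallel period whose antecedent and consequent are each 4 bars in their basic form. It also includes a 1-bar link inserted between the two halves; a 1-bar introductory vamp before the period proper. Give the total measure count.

10 measures

Basic parallel period: 4 + 4 = 8 bars.
8 (basic form) + 1 (link) + 1 (introduction) = 10.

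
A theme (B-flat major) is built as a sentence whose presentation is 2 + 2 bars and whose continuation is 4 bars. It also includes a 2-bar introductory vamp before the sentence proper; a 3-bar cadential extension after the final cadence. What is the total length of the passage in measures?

Basic sentence: 2 + 2 + 4 = 8 bars.
8 (basic form) + 2 (introduction) + 3 (cadential extension) = 13.

13 measures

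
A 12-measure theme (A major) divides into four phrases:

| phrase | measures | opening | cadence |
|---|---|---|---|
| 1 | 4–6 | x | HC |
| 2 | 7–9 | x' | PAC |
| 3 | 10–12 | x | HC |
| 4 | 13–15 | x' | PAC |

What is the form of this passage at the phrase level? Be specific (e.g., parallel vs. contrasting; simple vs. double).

repeated period

The cadence pattern HC–PAC–HC–PAC is weak–strong twice, and phrases 3–4 restate phrases 1–2: a period heard twice, not a double period (which would end weakly at phrase 2).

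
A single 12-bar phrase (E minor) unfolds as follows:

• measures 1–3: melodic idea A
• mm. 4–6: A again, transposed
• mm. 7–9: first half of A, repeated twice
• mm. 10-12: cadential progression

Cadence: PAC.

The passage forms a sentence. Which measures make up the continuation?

measures 7–12

After the presentation (mm. 1–6), the continuation covers the fragmentation through the cadence: measures 7–12.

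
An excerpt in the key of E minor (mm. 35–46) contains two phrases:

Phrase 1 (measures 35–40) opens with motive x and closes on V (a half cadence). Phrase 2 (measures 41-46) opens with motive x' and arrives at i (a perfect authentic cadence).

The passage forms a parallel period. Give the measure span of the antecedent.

measures 35–40

The phrase ending with the weaker cadence (half cadence) is the antecedent; the one ending more conclusively (perfect authentic cadence) is the consequent. The antecedent is measures 35–40.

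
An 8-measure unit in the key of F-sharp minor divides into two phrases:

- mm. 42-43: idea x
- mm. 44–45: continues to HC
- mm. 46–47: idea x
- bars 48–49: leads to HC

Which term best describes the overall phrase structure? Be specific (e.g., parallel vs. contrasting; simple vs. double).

Both phrases have the same opening (x) and the same cadence (half cadence): the second is a restatement, not a consequent, so this is a repeated phrase rather than a period.

repeated phrase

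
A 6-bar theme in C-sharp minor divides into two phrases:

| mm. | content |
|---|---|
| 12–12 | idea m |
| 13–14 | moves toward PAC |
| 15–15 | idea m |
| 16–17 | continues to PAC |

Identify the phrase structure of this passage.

repeated phrase

Both phrases have the same opening (m) and the same cadence (perfect authentic cadence): the second is a restatement, not a consequent, so this is a repeated phrase rather than a period.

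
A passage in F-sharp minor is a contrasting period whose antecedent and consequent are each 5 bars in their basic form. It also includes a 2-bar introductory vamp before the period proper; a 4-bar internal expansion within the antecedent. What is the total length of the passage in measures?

Basic contrasting period: 5 + 5 = 10 bars.
10 (basic form) + 2 (introduction) + 4 (internal expansion) = 16.

16 measures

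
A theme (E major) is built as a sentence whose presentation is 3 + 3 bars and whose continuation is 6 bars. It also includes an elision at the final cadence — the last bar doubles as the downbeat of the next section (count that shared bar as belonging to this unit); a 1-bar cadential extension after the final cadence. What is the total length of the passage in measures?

Basic sentence: 3 + 3 + 6 = 12 bars.
12 (basic form) + 1 (cadential extension) = 13.
The elision shares a bar with the next section but does not change this unit's count.

13 measures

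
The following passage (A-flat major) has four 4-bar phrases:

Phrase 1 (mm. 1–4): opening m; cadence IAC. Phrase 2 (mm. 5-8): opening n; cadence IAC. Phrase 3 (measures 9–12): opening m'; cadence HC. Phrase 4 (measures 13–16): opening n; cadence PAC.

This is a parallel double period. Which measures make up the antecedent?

measures 1–8

In a double period the first pair of phrases (ending imperfect authentic cadence) is the large antecedent and the second pair (ending perfect authentic cadence) is the large consequent; the antecedent is measures 1–8.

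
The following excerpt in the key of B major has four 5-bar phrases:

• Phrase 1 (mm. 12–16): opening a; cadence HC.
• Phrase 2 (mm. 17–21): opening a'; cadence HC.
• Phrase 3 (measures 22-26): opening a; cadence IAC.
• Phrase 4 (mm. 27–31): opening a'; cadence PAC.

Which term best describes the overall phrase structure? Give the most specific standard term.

Four phrases in two halves: the first half (mm. 12-21) ends with a half cadence, the second (measures 22–31) with a perfect authentic cadence — a large antecedent–consequent pair, i.e. a double period.
Phrase 3 begins with the same material as phrase 1, making it parallel.

parallel double period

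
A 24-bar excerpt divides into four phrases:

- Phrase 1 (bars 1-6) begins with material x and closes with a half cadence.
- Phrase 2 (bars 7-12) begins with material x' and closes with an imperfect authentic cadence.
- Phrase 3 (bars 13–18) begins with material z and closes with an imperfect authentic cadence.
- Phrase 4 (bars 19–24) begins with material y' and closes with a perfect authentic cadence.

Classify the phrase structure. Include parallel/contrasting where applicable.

contrasting double period

Four phrases in two halves: the first half (bars 1-12) ends with an imperfect authentic cadence, the second (measures 13–24) with a perfect authentic cadence — a large antecedent–consequent pair, i.e. a double period.
Phrase 3 begins with different material from phrase 1, making it contrasting.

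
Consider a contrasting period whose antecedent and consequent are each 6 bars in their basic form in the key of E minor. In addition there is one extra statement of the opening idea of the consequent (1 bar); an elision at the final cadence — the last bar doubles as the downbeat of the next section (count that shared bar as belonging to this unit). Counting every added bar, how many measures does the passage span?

Basic contrasting period: 6 + 6 = 12 bars.
12 (basic form) + 1 (extra statement) = 13.
The elision shares a bar with the next section but does not change this unit's count.

13 measures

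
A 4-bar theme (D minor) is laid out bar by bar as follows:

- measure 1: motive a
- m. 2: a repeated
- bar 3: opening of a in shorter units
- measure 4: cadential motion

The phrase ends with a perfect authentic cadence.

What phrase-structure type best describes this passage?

Basic idea (measure 1) + its repetition (m. 2) form the presentation; fragmentation and cadence (bars 3–4) form the continuation — the 4-bar whole is a sentence.

sentence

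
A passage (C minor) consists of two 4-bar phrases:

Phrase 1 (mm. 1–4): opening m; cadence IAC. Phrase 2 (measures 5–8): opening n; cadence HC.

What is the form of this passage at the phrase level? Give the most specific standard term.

phrase group

The second phrase closes with a half cadence, which is not stronger than the first phrase's imperfect authentic cadence; without a weak→strong cadential pair there is no antecedent–consequent relationship, so this is a phrase group rather than a period.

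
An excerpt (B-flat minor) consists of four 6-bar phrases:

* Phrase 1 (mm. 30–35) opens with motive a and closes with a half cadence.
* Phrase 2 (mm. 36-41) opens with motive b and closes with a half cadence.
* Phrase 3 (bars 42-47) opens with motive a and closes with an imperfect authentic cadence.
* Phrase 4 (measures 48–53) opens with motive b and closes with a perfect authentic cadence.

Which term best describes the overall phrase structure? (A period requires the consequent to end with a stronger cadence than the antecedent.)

parallel double period

Four phrases in two halves: the first half (bars 30–41) ends with a half cadence, the second (measures 42-53) with a perfect authentic cadence — a large antecedent–consequent pair, i.e. a double period.
Phrase 3 begins with the same material as phrase 1, making it parallel.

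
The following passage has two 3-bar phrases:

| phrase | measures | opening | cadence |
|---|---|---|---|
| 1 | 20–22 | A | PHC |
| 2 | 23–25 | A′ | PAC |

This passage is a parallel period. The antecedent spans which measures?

measures 20–22

The antecedent is the phrase ending with the weaker cadence (Phrygian half cadence, phrase 1) and the consequent the one ending more conclusively (perfect authentic cadence, phrase 2); the antecedent is mm. 20–22.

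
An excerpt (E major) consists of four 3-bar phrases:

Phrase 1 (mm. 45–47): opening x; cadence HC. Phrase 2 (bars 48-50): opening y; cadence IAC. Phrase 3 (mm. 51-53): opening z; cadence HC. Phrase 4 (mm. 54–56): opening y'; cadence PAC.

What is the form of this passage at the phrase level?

Four phrases in two halves: the first half (mm. 45-50) ends with an imperfect authentic cadence, the second (mm. 51-56) with a perfect authentic cadence — a large antecedent–consequent pair, i.e. a double period.
Phrase 3 begins with different material from phrase 1, making it contrasting.

contrasting double period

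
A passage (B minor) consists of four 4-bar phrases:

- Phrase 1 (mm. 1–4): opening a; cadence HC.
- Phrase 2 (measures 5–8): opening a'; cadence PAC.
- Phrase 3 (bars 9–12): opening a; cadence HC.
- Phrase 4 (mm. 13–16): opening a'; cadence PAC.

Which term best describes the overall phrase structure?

The cadence pattern HC–PAC–HC–PAC is weak–strong twice, and phrases 3–4 restate phrases 1–2: a period heard twice, not a double period (which would end weakly at phrase 2).

repeated period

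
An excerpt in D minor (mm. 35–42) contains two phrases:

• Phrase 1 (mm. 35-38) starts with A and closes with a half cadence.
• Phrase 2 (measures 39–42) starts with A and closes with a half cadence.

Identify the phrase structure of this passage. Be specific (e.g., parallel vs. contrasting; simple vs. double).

repeated phrase

Both phrases have the same opening (A) and the same cadence (half cadence): the second is a restatement, not a consequent, so this is a repeated phrase rather than a period.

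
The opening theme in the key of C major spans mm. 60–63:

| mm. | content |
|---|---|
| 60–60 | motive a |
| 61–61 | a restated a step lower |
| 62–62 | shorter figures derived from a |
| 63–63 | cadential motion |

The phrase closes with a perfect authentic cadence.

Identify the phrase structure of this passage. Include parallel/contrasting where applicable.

Basic idea (m. 60) + its repetition (measure 61) form the presentation; fragmentation and cadence (mm. 62-63) form the continuation — the 4-bar whole is a sentence.

sentence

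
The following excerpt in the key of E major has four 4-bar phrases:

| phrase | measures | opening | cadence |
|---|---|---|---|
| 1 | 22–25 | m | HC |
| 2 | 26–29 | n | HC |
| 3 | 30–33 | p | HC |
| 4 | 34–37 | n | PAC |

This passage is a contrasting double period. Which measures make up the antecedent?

In a double period the four phrases pair into a large antecedent (phrases 1–2, ending half cadence) and a large consequent (phrases 3–4, ending perfect authentic cadence). The antecedent spans measures 22–29.

measures 22–29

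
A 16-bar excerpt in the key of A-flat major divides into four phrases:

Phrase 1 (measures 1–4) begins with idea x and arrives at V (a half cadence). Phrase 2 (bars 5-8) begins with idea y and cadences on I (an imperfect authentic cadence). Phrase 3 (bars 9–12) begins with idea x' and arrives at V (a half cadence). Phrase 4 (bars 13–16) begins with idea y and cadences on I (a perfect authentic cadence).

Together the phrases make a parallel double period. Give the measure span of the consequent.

measures 9–16

In a double period the first pair of phrases (ending imperfect authentic cadence) is the large antecedent and the second pair (ending perfect authentic cadence) is the large consequent; the consequent is measures 9–16.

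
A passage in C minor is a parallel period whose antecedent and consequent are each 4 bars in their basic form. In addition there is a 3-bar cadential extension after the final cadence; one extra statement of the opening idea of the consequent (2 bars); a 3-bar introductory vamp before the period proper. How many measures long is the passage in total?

16 measures

Basic parallel period: 4 + 4 = 8 bars.
8 (basic form) + 3 (cadential extension) + 2 (extra statement) + 3 (introduction) = 16.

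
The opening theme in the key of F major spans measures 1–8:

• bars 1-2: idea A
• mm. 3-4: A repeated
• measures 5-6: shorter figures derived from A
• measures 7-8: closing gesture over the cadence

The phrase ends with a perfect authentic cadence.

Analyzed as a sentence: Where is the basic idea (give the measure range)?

measures 1–2

The presentation of a sentence is the basic idea (measures 1–2) plus its repetition (measures 3-4); the basic idea is therefore measures 1–2.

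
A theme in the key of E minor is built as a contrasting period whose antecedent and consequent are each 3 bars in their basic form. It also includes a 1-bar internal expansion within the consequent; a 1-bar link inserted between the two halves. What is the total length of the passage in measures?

Basic contrasting period: 3 + 3 = 6 bars.
6 (basic form) + 1 (internal expansion) + 1 (link) = 8.

8 measures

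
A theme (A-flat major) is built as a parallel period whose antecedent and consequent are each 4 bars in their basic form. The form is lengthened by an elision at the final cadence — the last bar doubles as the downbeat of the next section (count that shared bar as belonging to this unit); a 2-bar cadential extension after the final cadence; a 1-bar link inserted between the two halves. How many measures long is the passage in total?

Basic parallel period: 4 + 4 = 8 bars.
8 (basic form) + 2 (cadential extension) + 1 (link) = 11.
The elision shares a bar with the next section but does not change this unit's count.

11 measures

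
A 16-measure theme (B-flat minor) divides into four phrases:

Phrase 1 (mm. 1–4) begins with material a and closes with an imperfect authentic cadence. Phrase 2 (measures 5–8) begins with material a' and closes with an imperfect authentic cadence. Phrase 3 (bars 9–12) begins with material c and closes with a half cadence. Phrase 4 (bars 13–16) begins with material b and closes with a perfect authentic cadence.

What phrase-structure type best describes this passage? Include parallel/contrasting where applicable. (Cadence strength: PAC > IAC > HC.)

contrasting double period

Four phrases in two halves: the first half (mm. 1–8) ends with an imperfect authentic cadence, the second (mm. 9–16) with a perfect authentic cadence — a large antecedent–consequent pair, i.e. a double period.
Phrase 3 begins with different material from phrase 1, making it contrasting.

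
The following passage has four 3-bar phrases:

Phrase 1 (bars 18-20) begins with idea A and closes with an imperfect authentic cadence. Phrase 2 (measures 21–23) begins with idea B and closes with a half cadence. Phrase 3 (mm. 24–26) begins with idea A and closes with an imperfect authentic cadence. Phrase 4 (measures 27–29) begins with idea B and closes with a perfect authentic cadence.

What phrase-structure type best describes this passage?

parallel double period

Four phrases in two halves: the first half (bars 18–23) ends with a half cadence, the second (measures 24–29) with a perfect authentic cadence — a large antecedent–consequent pair, i.e. a double period.
Phrase 3 begins with the same material as phrase 1, making it parallel.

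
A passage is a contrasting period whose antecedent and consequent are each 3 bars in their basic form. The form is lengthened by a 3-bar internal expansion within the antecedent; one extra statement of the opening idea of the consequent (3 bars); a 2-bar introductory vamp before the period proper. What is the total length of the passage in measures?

Basic contrasting period: 3 + 3 = 6 bars.
6 (basic form) + 3 (internal expansion) + 3 (extra statement) + 2 (introduction) = 14.

14 measures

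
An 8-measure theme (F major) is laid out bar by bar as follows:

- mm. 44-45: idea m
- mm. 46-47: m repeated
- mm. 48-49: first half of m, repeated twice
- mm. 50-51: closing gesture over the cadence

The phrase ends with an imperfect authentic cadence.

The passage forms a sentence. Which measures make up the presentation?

The presentation of a sentence is the basic idea (mm. 44-45) plus its repetition (measures 46–47); the presentation is therefore mm. 44–47.

measures 44–47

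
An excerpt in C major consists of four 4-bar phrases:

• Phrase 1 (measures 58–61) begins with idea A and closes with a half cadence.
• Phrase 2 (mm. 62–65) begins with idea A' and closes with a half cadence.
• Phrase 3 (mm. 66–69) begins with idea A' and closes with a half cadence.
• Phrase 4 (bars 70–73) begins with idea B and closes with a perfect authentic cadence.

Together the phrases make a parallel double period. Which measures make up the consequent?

measures 66–73

In a double period the first pair of phrases (ending half cadence) is the large antecedent and the second pair (ending perfect authentic cadence) is the large consequent; the consequent is measures 66–73.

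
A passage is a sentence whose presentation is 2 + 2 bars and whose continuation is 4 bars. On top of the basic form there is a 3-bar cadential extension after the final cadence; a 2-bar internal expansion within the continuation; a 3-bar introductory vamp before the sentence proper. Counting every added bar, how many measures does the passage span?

16 measures

Basic sentence: 2 + 2 + 4 = 8 bars.
8 (basic form) + 3 (cadential extension) + 2 (internal expansion) + 3 (introduction) = 16.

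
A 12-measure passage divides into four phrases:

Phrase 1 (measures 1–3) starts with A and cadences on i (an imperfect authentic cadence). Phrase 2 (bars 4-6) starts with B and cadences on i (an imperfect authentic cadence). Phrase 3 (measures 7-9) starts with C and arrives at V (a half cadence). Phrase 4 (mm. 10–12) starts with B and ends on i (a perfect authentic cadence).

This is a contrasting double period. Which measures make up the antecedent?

measures 1–6

In a double period the first pair of phrases (ending imperfect authentic cadence) is the large antecedent and the second pair (ending perfect authentic cadence) is the large consequent; the antecedent is measures 1–6.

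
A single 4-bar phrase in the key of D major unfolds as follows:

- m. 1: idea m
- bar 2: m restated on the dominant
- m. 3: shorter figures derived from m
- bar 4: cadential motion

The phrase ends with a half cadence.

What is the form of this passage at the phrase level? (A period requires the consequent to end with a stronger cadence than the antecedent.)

sentence

Basic idea (m. 1) + its repetition (measure 2) form the presentation; fragmentation and cadence (mm. 3–4) form the continuation — the 4-bar whole is a sentence.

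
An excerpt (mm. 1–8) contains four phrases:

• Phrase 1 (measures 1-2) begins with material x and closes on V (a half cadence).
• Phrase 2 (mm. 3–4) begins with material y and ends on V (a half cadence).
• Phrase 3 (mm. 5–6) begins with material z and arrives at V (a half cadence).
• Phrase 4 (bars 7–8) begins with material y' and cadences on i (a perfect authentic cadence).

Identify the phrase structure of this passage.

Four phrases in two halves: the first half (mm. 1-4) ends with a half cadence, the second (measures 5-8) with a perfect authentic cadence — a large antecedent–consequent pair, i.e. a double period.
Phrase 3 begins with different material from phrase 1, making it contrasting.

contrasting double period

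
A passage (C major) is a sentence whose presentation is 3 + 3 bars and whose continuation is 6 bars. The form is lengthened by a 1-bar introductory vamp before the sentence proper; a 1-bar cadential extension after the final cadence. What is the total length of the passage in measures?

Basic sentence: 3 + 3 + 6 = 12 bars.
12 (basic form) + 1 (introduction) + 1 (cadential extension) = 14.

14 measures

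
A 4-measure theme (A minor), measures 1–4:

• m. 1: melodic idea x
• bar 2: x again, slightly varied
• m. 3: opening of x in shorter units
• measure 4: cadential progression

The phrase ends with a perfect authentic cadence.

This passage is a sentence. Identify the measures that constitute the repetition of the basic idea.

The presentation of a sentence is the basic idea (m. 1) plus its repetition (m. 2); the repetition of the basic idea is therefore m. 2.

measures 2–2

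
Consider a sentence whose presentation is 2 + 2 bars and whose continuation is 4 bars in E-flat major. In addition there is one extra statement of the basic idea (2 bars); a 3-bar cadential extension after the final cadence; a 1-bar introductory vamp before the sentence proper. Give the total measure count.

14 measures

Basic sentence: 2 + 2 + 4 = 8 bars.
8 (basic form) + 2 (extra statement) + 3 (cadential extension) + 1 (introduction) = 14.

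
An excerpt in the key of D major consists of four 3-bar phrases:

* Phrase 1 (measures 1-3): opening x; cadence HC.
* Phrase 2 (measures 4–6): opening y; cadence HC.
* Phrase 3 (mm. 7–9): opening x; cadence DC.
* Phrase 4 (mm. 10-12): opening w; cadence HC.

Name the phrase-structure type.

phrase group

Phrase 4 ends with a half cadence, no stronger than phrase 2's half cadence, so the four phrases do not form a double period; nor do phrases 3–4 duplicate 1–2, so it is not a repeated period. With no phrase reaching a conclusive cadence, the passage is a phrase group.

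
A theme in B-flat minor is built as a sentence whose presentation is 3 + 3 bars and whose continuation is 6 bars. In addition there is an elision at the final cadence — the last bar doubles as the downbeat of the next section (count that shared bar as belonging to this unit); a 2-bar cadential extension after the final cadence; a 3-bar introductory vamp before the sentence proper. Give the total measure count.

Basic sentence: 3 + 3 + 6 = 12 bars.
12 (basic form) + 2 (cadential extension) + 3 (introduction) = 17.
The elision shares a bar with the next section but does not change this unit's count.

17 measures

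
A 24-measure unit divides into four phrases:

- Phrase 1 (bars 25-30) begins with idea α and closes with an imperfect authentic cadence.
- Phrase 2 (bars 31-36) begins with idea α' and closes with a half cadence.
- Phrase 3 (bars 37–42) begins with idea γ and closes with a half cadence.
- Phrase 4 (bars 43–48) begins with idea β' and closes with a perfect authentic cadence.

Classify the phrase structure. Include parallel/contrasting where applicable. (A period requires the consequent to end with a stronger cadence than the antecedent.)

Four phrases in two halves: the first half (mm. 25-36) ends with a half cadence, the second (bars 37-48) with a perfect authentic cadence — a large antecedent–consequent pair, i.e. a double period.
Phrase 3 begins with different material from phrase 1, making it contrasting.

contrasting double period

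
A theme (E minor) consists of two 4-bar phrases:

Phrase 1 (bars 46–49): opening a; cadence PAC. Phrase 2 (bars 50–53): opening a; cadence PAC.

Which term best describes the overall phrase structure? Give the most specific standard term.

repeated phrase

Both phrases have the same opening (a) and the same cadence (perfect authentic cadence): the second is a restatement, not a consequent, so this is a repeated phrase rather than a period.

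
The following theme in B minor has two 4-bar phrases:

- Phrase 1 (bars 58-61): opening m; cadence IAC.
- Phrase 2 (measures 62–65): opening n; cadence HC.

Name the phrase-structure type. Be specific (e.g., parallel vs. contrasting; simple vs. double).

The second phrase closes with a half cadence, which is not stronger than the first phrase's imperfect authentic cadence; without a weak→strong cadential pair there is no antecedent–consequent relationship, so this is a phrase group rather than a period.

phrase group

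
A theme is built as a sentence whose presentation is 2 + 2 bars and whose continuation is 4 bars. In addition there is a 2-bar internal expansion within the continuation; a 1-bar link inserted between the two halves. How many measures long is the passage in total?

11 measures

Basic sentence: 2 + 2 + 4 = 8 bars.
8 (basic form) + 2 (internal expansion) + 1 (link) = 11.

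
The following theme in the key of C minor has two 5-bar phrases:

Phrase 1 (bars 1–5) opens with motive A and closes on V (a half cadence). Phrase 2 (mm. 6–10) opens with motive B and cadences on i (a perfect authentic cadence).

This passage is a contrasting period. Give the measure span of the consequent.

The antecedent is the phrase ending with the weaker cadence (half cadence, phrase 1) and the consequent the one ending more conclusively (perfect authentic cadence, phrase 2); the consequent is bars 6–10.

measures 6–10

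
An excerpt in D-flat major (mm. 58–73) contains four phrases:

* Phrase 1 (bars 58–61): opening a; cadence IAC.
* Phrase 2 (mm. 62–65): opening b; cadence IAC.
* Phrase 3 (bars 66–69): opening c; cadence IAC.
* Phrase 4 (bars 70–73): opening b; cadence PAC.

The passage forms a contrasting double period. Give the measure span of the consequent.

measures 66–73

In a double period the first pair of phrases (ending imperfect authentic cadence) is the large antecedent and the second pair (ending perfect authentic cadence) is the large consequent; the consequent is measures 66–73.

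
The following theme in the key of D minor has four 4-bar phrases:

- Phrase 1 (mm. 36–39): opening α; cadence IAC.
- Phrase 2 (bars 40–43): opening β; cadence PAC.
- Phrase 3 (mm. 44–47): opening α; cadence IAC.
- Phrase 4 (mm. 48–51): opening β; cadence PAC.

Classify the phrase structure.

repeated period

The cadence pattern IAC–PAC–IAC–PAC is weak–strong twice, and phrases 3–4 restate phrases 1–2: a period heard twice, not a double period (which would end weakly at phrase 2).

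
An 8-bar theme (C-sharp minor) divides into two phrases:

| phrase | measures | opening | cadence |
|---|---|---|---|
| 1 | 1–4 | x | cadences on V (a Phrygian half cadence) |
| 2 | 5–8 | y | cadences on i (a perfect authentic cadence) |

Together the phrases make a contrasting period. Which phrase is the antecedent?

The phrase ending with the weaker cadence (Phrygian half cadence) is the antecedent; the one ending more conclusively (perfect authentic cadence) is the consequent. The antecedent is phrase 1.

phrase 1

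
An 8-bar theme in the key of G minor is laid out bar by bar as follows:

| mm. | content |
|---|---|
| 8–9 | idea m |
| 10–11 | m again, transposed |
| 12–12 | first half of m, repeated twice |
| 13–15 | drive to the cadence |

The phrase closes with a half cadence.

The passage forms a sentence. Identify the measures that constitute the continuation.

After the presentation (mm. 8–11), the continuation covers the fragmentation through the cadence: measures 12–15.

measures 12–15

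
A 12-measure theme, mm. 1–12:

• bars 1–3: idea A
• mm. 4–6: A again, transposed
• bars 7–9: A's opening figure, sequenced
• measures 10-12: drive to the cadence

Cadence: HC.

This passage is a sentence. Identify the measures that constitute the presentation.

measures 1–6

The presentation of a sentence is the basic idea (mm. 1–3) plus its repetition (measures 4–6); the presentation is therefore mm. 1-6.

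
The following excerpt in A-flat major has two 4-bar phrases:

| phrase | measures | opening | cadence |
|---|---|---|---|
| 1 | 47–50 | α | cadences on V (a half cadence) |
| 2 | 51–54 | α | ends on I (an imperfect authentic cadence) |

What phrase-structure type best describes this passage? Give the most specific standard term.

parallel period

Phrase 1 ends with a half cadence (weaker) and phrase 2 with an imperfect authentic cadence (stronger): antecedent + consequent = a period.
The two phrases open with the same material (α / α), so the period is parallel.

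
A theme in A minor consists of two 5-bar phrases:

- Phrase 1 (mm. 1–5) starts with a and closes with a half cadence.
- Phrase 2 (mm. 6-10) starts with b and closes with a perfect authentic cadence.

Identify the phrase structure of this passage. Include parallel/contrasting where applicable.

Phrase 1 ends with a half cadence (weaker) and phrase 2 with a perfect authentic cadence (stronger): antecedent + consequent = a period.
The two phrases open with different material (a / b), so the period is contrasting.

contrasting period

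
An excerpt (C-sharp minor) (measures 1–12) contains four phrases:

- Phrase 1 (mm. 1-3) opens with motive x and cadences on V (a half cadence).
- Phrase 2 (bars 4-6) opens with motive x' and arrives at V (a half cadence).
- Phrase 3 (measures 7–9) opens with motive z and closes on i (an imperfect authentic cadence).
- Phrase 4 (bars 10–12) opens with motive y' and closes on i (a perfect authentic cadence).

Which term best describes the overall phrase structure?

Four phrases in two halves: the first half (mm. 1–6) ends with a half cadence, the second (measures 7–12) with a perfect authentic cadence — a large antecedent–consequent pair, i.e. a double period.
Phrase 3 begins with different material from phrase 1, making it contrasting.

contrasting double period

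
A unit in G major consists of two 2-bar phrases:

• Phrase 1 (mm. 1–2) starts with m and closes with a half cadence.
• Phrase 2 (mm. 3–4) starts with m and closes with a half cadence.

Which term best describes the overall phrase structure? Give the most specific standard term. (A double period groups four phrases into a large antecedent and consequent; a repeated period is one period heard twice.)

repeated phrase

Both phrases have the same opening (m) and the same cadence (half cadence): the second is a restatement, not a consequent, so this is a repeated phrase rather than a period.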